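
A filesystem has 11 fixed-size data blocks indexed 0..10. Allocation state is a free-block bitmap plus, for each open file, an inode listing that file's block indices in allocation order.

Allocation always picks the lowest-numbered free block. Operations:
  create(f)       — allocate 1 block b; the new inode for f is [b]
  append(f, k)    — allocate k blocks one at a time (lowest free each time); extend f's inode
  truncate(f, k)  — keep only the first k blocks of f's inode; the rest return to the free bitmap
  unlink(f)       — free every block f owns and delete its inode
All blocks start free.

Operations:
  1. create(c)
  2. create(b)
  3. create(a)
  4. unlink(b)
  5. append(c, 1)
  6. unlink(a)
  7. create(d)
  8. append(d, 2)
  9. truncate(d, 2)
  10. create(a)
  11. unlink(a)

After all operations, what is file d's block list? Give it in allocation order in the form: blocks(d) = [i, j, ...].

blocks(d) = [2, 3]

[1] create(c) — c=0 (map F..........)
[2] create(b) — b=1 c=0 (map FF.........)
[3] create(a) — a=2 b=1 c=0 (map FFF........)
[4] unlink(b) — a=2 c=0 (map F.F........)
[5] append(c, 1) — a=2 c=0,1 (map FFF........)
[6] unlink(a) — c=0,1 (map FF.........)
[7] create(d) — c=0,1 d=2 (map FFF........)
[8] append(d, 2) — c=0,1 d=2,3,4 (map FFFFF......)
[9] truncate(d, 2) — c=0,1 d=2,3 (map FFFF.......)
[10] create(a) — a=4 c=0,1 d=2,3 (map FFFFF......)
[11] unlink(a) — c=0,1 d=2,3 (map FFFF.......)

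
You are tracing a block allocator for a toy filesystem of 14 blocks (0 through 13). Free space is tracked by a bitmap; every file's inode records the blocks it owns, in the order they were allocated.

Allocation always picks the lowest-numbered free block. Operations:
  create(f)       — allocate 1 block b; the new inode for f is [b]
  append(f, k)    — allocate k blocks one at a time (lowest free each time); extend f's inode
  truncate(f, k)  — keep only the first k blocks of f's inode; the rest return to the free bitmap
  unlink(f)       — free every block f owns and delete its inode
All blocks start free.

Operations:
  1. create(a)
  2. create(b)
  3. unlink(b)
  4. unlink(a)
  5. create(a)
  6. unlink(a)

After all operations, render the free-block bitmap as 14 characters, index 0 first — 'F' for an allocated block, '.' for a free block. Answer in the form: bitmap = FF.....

bitmap = ..............

after create(a) → a:[0]  free=[F.............]
after create(b) → a:[0], b:[1]  free=[FF............]
after unlink(b) → a:[0]  free=[F.............]
after unlink(a) →   free=[..............]
after create(a) → a:[0]  free=[F.............]
after unlink(a) →   free=[..............]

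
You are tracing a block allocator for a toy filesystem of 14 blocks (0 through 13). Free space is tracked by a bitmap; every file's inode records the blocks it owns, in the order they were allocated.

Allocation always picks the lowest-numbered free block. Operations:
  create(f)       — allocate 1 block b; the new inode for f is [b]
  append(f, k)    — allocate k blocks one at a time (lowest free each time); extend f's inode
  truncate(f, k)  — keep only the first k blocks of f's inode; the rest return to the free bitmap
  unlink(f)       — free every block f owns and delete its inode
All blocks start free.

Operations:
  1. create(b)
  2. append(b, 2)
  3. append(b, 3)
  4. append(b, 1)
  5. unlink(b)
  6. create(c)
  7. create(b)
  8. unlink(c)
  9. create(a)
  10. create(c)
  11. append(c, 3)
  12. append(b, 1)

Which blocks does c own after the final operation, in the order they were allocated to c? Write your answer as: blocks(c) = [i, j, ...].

blocks(c) = [2, 3, 4, 5]

[1] create(b) — b=0 (map F.............)
[2] append(b, 2) — b=0,1,2 (map FFF...........)
[3] append(b, 3) — b=0,1,2,3,4,5 (map FFFFFF........)
[4] append(b, 1) — b=0,1,2,3,4,5,6 (map FFFFFFF.......)
[5] unlink(b) —  (map ..............)
[6] create(c) — c=0 (map F.............)
[7] create(b) — b=1 c=0 (map FF............)
[8] unlink(c) — b=1 (map .F............)
[9] create(a) — a=0 b=1 (map FF............)
[10] create(c) — a=0 b=1 c=2 (map FFF...........)
[11] append(c, 3) — a=0 b=1 c=2,3,4,5 (map FFFFFF........)
[12] append(b, 1) — a=0 b=1,6 c=2,3,4,5 (map FFFFFFF.......)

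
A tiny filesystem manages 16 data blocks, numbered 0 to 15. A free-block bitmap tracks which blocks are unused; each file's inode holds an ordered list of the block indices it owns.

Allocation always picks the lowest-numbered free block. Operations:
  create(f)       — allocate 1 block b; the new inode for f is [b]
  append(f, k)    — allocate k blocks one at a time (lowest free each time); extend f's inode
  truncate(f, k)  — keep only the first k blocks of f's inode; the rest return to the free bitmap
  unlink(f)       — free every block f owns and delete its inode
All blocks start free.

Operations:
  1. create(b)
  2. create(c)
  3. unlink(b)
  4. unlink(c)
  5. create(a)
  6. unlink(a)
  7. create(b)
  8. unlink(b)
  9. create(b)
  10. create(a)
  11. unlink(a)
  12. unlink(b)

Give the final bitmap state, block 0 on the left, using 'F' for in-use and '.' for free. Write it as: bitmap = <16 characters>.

bitmap = ................

  1. create(b)  ⇒  F...............  {b→[0]}
  2. create(c)  ⇒  FF..............  {b→[0]; c→[1]}
  3. unlink(b)  ⇒  .F..............  {c→[1]}
  4. unlink(c)  ⇒  ................  {}
  5. create(a)  ⇒  F...............  {a→[0]}
  6. unlink(a)  ⇒  ................  {}
  7. create(b)  ⇒  F...............  {b→[0]}
  8. unlink(b)  ⇒  ................  {}
  9. create(b)  ⇒  F...............  {b→[0]}
  10. create(a)  ⇒  FF..............  {a→[1]; b→[0]}
  11. unlink(a)  ⇒  F...............  {b→[0]}
  12. unlink(b)  ⇒  ................  {}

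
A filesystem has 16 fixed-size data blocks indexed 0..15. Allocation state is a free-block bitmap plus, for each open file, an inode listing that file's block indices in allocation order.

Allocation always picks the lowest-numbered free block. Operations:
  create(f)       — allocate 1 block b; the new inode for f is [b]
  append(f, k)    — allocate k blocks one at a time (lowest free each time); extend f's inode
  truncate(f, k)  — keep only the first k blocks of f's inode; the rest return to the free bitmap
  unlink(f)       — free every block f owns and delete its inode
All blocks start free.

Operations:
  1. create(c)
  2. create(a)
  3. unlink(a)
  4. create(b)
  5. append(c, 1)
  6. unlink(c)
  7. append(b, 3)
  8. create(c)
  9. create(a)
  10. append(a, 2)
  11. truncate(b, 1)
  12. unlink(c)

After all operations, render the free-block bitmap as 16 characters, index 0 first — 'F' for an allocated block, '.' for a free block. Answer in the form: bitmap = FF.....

bitmap = .F...FFF........

create(c): bitmap=F............... | c=[0]
create(a): bitmap=FF.............. | a=[1] c=[0]
unlink(a): bitmap=F............... | c=[0]
create(b): bitmap=FF.............. | b=[1] c=[0]
append(c, 1): bitmap=FFF............. | b=[1] c=[0, 2]
unlink(c): bitmap=.F.............. | b=[1]
append(b, 3): bitmap=FFFF............ | b=[1, 0, 2, 3]
create(c): bitmap=FFFFF........... | b=[1, 0, 2, 3] c=[4]
create(a): bitmap=FFFFFF.......... | a=[5] b=[1, 0, 2, 3] c=[4]
append(a, 2): bitmap=FFFFFFFF........ | a=[5, 6, 7] b=[1, 0, 2, 3] c=[4]
truncate(b, 1): bitmap=.F..FFFF........ | a=[5, 6, 7] b=[1] c=[4]
unlink(c): bitmap=.F...FFF........ | a=[5, 6, 7] b=[1]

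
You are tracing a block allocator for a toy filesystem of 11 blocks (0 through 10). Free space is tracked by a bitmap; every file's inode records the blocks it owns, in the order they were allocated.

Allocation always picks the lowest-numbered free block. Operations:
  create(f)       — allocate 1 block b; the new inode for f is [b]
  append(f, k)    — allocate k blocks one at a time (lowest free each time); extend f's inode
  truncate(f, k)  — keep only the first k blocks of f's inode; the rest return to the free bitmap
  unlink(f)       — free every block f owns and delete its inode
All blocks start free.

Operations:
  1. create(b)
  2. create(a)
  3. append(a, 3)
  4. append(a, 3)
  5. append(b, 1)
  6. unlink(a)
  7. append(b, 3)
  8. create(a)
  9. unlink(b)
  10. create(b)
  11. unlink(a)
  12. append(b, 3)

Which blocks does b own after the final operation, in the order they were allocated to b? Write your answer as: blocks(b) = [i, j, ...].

after create(b) → b:[0]  free=[F..........]
after create(a) → a:[1], b:[0]  free=[FF.........]
after append(a, 3) → a:[1, 2, 3, 4], b:[0]  free=[FFFFF......]
after append(a, 3) → a:[1, 2, 3, 4, 5, 6, 7], b:[0]  free=[FFFFFFFF...]
after append(b, 1) → a:[1, 2, 3, 4, 5, 6, 7], b:[0, 8]  free=[FFFFFFFFF..]
after unlink(a) → b:[0, 8]  free=[F.......F..]
after append(b, 3) → b:[0, 8, 1, 2, 3]  free=[FFFF....F..]
after create(a) → a:[4], b:[0, 8, 1, 2, 3]  free=[FFFFF...F..]
after unlink(b) → a:[4]  free=[....F......]
after create(b) → a:[4], b:[0]  free=[F...F......]
after unlink(a) → b:[0]  free=[F..........]
after append(b, 3) → b:[0, 1, 2, 3]  free=[FFFF.......]

blocks(b) = [0, 1, 2, 3]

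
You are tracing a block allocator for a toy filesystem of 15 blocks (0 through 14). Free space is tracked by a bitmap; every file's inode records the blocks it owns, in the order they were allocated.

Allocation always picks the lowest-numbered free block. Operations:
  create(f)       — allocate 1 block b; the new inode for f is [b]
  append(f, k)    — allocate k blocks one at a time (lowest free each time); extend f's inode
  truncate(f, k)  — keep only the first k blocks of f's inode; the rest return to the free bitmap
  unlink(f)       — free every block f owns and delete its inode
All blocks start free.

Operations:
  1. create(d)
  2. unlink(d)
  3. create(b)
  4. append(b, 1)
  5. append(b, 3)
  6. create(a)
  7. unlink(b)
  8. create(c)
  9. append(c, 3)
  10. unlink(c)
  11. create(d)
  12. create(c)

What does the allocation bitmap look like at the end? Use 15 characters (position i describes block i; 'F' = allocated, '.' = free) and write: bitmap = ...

[1] create(d) — d=0 (map F..............)
[2] unlink(d) —  (map ...............)
[3] create(b) — b=0 (map F..............)
[4] append(b, 1) — b=0,1 (map FF.............)
[5] append(b, 3) — b=0,1,2,3,4 (map FFFFF..........)
[6] create(a) — a=5 b=0,1,2,3,4 (map FFFFFF.........)
[7] unlink(b) — a=5 (map .....F.........)
[8] create(c) — a=5 c=0 (map F....F.........)
[9] append(c, 3) — a=5 c=0,1,2,3 (map FFFF.F.........)
[10] unlink(c) — a=5 (map .....F.........)
[11] create(d) — a=5 d=0 (map F....F.........)
[12] create(c) — a=5 c=1 d=0 (map FF...F.........)

bitmap = FF...F.........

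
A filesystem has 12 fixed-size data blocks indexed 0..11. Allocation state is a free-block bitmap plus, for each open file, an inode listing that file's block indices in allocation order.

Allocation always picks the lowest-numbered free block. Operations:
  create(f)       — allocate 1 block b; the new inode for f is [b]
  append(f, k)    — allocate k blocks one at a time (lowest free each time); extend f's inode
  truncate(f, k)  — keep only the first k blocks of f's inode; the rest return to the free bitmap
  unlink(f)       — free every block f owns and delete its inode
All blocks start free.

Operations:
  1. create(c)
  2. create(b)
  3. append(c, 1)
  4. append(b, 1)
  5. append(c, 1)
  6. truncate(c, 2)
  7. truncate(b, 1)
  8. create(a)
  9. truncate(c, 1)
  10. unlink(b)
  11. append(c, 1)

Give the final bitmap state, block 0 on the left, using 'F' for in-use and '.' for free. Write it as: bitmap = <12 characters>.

bitmap = FF.F........

after create(c) → c:[0]  free=[F...........]
after create(b) → b:[1], c:[0]  free=[FF..........]
after append(c, 1) → b:[1], c:[0, 2]  free=[FFF.........]
after append(b, 1) → b:[1, 3], c:[0, 2]  free=[FFFF........]
after append(c, 1) → b:[1, 3], c:[0, 2, 4]  free=[FFFFF.......]
after truncate(c, 2) → b:[1, 3], c:[0, 2]  free=[FFFF........]
after truncate(b, 1) → b:[1], c:[0, 2]  free=[FFF.........]
after create(a) → a:[3], b:[1], c:[0, 2]  free=[FFFF........]
after truncate(c, 1) → a:[3], b:[1], c:[0]  free=[FF.F........]
after unlink(b) → a:[3], c:[0]  free=[F..F........]
after append(c, 1) → a:[3], c:[0, 1]  free=[FF.F........]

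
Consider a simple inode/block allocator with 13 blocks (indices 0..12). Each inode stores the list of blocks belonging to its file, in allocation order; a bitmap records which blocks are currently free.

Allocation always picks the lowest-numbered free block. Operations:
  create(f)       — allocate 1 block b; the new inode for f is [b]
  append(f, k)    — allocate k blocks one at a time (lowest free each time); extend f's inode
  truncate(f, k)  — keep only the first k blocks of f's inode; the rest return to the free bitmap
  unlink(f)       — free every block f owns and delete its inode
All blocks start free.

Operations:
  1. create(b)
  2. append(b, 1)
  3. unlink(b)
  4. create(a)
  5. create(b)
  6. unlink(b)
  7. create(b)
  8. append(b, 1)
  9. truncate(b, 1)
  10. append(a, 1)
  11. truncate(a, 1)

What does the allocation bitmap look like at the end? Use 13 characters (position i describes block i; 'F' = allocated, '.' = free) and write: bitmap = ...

bitmap = FF...........

after create(b) → b:[0]  free=[F............]
after append(b, 1) → b:[0, 1]  free=[FF...........]
after unlink(b) →   free=[.............]
after create(a) → a:[0]  free=[F............]
after create(b) → a:[0], b:[1]  free=[FF...........]
after unlink(b) → a:[0]  free=[F............]
after create(b) → a:[0], b:[1]  free=[FF...........]
after append(b, 1) → a:[0], b:[1, 2]  free=[FFF..........]
after truncate(b, 1) → a:[0], b:[1]  free=[FF...........]
after append(a, 1) → a:[0, 2], b:[1]  free=[FFF..........]
after truncate(a, 1) → a:[0], b:[1]  free=[FF...........]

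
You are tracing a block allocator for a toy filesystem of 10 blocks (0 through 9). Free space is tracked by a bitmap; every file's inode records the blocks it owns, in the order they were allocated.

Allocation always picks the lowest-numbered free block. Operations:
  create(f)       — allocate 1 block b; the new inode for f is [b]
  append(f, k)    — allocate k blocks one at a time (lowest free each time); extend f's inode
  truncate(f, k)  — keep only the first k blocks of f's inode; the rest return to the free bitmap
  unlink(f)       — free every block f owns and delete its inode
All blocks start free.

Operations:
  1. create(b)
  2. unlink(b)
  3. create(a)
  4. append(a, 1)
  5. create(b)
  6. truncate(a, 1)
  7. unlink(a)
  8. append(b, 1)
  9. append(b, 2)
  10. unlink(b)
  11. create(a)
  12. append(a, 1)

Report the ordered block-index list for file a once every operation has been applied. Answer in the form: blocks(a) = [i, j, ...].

blocks(a) = [0, 1]

[1] create(b) — b=0 (map F.........)
[2] unlink(b) —  (map ..........)
[3] create(a) — a=0 (map F.........)
[4] append(a, 1) — a=0,1 (map FF........)
[5] create(b) — a=0,1 b=2 (map FFF.......)
[6] truncate(a, 1) — a=0 b=2 (map F.F.......)
[7] unlink(a) — b=2 (map ..F.......)
[8] append(b, 1) — b=2,0 (map F.F.......)
[9] append(b, 2) — b=2,0,1,3 (map FFFF......)
[10] unlink(b) —  (map ..........)
[11] create(a) — a=0 (map F.........)
[12] append(a, 1) — a=0,1 (map FF........)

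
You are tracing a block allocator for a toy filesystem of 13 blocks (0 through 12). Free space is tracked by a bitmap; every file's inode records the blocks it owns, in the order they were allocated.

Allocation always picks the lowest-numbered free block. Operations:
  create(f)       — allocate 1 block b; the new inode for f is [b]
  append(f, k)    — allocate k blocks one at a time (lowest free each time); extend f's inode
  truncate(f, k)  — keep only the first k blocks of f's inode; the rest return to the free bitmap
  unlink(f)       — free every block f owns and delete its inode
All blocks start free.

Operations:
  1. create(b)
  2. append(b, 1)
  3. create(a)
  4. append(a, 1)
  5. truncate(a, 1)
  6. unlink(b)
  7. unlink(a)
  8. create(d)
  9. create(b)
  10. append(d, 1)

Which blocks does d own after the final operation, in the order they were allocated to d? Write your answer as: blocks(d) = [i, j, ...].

blocks(d) = [0, 2]

  1. create(b)  ⇒  F............  {b→[0]}
  2. append(b, 1)  ⇒  FF...........  {b→[0, 1]}
  3. create(a)  ⇒  FFF..........  {a→[2]; b→[0, 1]}
  4. append(a, 1)  ⇒  FFFF.........  {a→[2, 3]; b→[0, 1]}
  5. truncate(a, 1)  ⇒  FFF..........  {a→[2]; b→[0, 1]}
  6. unlink(b)  ⇒  ..F..........  {a→[2]}
  7. unlink(a)  ⇒  .............  {}
  8. create(d)  ⇒  F............  {d→[0]}
  9. create(b)  ⇒  FF...........  {b→[1]; d→[0]}
  10. append(d, 1)  ⇒  FFF..........  {b→[1]; d→[0, 2]}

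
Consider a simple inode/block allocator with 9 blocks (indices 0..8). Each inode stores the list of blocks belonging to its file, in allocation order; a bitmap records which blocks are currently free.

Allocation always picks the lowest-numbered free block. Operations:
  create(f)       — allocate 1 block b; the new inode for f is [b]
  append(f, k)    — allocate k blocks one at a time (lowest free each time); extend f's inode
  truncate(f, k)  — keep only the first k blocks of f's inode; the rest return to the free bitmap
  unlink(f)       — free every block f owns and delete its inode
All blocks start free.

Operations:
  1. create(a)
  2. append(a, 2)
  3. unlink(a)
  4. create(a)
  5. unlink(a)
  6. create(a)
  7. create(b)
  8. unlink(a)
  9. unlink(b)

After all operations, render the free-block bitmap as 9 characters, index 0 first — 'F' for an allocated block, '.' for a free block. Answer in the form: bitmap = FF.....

[1] create(a) — a=0 (map F........)
[2] append(a, 2) — a=0,1,2 (map FFF......)
[3] unlink(a) —  (map .........)
[4] create(a) — a=0 (map F........)
[5] unlink(a) —  (map .........)
[6] create(a) — a=0 (map F........)
[7] create(b) — a=0 b=1 (map FF.......)
[8] unlink(a) — b=1 (map .F.......)
[9] unlink(b) —  (map .........)

bitmap = .........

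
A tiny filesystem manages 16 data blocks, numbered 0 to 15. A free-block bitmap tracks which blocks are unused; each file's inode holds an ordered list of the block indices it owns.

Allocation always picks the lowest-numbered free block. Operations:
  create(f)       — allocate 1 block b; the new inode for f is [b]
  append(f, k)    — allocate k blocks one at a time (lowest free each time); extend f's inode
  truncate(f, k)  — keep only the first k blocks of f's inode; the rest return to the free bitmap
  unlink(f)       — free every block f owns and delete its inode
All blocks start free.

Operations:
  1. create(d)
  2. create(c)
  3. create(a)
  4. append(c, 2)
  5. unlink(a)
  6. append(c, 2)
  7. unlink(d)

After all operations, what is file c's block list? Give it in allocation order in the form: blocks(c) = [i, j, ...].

  1. create(d)  ⇒  F...............  {d→[0]}
  2. create(c)  ⇒  FF..............  {c→[1]; d→[0]}
  3. create(a)  ⇒  FFF.............  {a→[2]; c→[1]; d→[0]}
  4. append(c, 2)  ⇒  FFFFF...........  {a→[2]; c→[1, 3, 4]; d→[0]}
  5. unlink(a)  ⇒  FF.FF...........  {c→[1, 3, 4]; d→[0]}
  6. append(c, 2)  ⇒  FFFFFF..........  {c→[1, 3, 4, 2, 5]; d→[0]}
  7. unlink(d)  ⇒  .FFFFF..........  {c→[1, 3, 4, 2, 5]}

blocks(c) = [1, 3, 4, 2, 5]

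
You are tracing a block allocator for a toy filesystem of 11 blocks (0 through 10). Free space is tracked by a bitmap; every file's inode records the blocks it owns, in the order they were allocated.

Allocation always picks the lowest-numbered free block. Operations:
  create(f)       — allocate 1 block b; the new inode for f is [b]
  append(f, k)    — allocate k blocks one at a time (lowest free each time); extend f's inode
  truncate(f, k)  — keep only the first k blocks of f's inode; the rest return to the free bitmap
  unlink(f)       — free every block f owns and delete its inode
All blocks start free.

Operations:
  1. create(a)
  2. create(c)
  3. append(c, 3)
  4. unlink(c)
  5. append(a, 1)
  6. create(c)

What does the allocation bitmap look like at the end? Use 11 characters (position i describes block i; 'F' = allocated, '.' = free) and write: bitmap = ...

bitmap = FFF........

[1] create(a) — a=0 (map F..........)
[2] create(c) — a=0 c=1 (map FF.........)
[3] append(c, 3) — a=0 c=1,2,3,4 (map FFFFF......)
[4] unlink(c) — a=0 (map F..........)
[5] append(a, 1) — a=0,1 (map FF.........)
[6] create(c) — a=0,1 c=2 (map FFF........)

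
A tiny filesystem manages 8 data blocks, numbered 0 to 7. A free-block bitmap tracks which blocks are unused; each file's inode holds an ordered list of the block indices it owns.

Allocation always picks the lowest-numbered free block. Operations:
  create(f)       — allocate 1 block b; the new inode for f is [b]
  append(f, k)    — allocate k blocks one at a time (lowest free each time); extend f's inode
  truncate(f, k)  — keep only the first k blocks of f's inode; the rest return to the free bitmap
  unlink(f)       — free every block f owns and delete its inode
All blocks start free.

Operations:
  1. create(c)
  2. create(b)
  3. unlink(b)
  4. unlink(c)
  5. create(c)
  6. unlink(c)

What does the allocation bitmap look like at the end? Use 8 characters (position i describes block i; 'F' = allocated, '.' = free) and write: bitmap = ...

bitmap = ........

[1] create(c) — c=0 (map F.......)
[2] create(b) — b=1 c=0 (map FF......)
[3] unlink(b) — c=0 (map F.......)
[4] unlink(c) —  (map ........)
[5] create(c) — c=0 (map F.......)
[6] unlink(c) —  (map ........)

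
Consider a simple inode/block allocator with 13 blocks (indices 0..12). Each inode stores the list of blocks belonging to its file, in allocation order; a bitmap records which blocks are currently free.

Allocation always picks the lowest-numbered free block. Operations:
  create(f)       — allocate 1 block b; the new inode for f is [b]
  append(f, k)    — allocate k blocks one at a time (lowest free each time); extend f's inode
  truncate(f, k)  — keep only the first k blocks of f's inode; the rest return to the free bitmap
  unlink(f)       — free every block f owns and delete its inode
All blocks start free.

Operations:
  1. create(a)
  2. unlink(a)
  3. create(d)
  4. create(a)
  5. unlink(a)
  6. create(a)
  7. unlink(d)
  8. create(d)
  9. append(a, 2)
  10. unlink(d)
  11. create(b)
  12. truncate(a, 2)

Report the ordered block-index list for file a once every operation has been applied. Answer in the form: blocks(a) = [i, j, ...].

blocks(a) = [1, 2]

[1] create(a) — a=0 (map F............)
[2] unlink(a) —  (map .............)
[3] create(d) — d=0 (map F............)
[4] create(a) — a=1 d=0 (map FF...........)
[5] unlink(a) — d=0 (map F............)
[6] create(a) — a=1 d=0 (map FF...........)
[7] unlink(d) — a=1 (map .F...........)
[8] create(d) — a=1 d=0 (map FF...........)
[9] append(a, 2) — a=1,2,3 d=0 (map FFFF.........)
[10] unlink(d) — a=1,2,3 (map .FFF.........)
[11] create(b) — a=1,2,3 b=0 (map FFFF.........)
[12] truncate(a, 2) — a=1,2 b=0 (map FFF..........)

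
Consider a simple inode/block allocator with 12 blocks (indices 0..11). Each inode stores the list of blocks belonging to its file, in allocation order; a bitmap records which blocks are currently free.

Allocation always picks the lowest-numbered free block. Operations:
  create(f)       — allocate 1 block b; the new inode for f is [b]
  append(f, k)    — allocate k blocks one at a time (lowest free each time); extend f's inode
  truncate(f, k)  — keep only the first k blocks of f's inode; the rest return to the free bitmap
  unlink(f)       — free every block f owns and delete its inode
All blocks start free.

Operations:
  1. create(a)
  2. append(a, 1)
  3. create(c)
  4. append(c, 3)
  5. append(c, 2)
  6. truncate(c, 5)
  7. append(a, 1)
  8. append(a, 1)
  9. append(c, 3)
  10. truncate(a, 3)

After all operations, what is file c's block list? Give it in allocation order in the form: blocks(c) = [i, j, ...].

blocks(c) = [2, 3, 4, 5, 6, 9, 10, 11]

  1. create(a)  ⇒  F...........  {a→[0]}
  2. append(a, 1)  ⇒  FF..........  {a→[0, 1]}
  3. create(c)  ⇒  FFF.........  {a→[0, 1]; c→[2]}
  4. append(c, 3)  ⇒  FFFFFF......  {a→[0, 1]; c→[2, 3, 4, 5]}
  5. append(c, 2)  ⇒  FFFFFFFF....  {a→[0, 1]; c→[2, 3, 4, 5, 6, 7]}
  6. truncate(c, 5)  ⇒  FFFFFFF.....  {a→[0, 1]; c→[2, 3, 4, 5, 6]}
  7. append(a, 1)  ⇒  FFFFFFFF....  {a→[0, 1, 7]; c→[2, 3, 4, 5, 6]}
  8. append(a, 1)  ⇒  FFFFFFFFF...  {a→[0, 1, 7, 8]; c→[2, 3, 4, 5, 6]}
  9. append(c, 3)  ⇒  FFFFFFFFFFFF  {a→[0, 1, 7, 8]; c→[2, 3, 4, 5, 6, 9, 10, 11]}
  10. truncate(a, 3)  ⇒  FFFFFFFF.FFF  {a→[0, 1, 7]; c→[2, 3, 4, 5, 6, 9, 10, 11]}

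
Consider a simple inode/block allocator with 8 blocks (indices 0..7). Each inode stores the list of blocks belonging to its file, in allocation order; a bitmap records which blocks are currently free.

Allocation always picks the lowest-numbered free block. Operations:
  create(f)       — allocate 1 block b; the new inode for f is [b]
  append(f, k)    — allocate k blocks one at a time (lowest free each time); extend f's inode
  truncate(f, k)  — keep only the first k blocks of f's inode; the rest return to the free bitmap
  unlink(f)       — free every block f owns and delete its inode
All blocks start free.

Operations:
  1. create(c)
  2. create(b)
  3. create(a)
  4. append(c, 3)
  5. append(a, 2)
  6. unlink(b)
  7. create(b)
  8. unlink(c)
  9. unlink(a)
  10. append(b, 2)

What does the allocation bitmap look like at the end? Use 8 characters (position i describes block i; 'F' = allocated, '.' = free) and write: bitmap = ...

bitmap = FFF.....

create(c): bitmap=F....... | c=[0]
create(b): bitmap=FF...... | b=[1] c=[0]
create(a): bitmap=FFF..... | a=[2] b=[1] c=[0]
append(c, 3): bitmap=FFFFFF.. | a=[2] b=[1] c=[0, 3, 4, 5]
append(a, 2): bitmap=FFFFFFFF | a=[2, 6, 7] b=[1] c=[0, 3, 4, 5]
unlink(b): bitmap=F.FFFFFF | a=[2, 6, 7] c=[0, 3, 4, 5]
create(b): bitmap=FFFFFFFF | a=[2, 6, 7] b=[1] c=[0, 3, 4, 5]
unlink(c): bitmap=.FF...FF | a=[2, 6, 7] b=[1]
unlink(a): bitmap=.F...... | b=[1]
append(b, 2): bitmap=FFF..... | b=[1, 0, 2]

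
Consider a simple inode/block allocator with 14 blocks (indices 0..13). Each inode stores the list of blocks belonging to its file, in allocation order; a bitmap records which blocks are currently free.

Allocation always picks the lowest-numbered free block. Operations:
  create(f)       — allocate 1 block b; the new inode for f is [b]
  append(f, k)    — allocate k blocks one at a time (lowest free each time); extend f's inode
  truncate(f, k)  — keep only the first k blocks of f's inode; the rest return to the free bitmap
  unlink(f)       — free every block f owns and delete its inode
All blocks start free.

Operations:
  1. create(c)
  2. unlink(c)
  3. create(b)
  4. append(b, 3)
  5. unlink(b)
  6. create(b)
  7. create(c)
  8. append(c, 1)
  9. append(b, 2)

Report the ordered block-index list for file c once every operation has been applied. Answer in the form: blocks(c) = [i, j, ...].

  1. create(c)  ⇒  F.............  {c→[0]}
  2. unlink(c)  ⇒  ..............  {}
  3. create(b)  ⇒  F.............  {b→[0]}
  4. append(b, 3)  ⇒  FFFF..........  {b→[0, 1, 2, 3]}
  5. unlink(b)  ⇒  ..............  {}
  6. create(b)  ⇒  F.............  {b→[0]}
  7. create(c)  ⇒  FF............  {b→[0]; c→[1]}
  8. append(c, 1)  ⇒  FFF...........  {b→[0]; c→[1, 2]}
  9. append(b, 2)  ⇒  FFFFF.........  {b→[0, 3, 4]; c→[1, 2]}

blocks(c) = [1, 2]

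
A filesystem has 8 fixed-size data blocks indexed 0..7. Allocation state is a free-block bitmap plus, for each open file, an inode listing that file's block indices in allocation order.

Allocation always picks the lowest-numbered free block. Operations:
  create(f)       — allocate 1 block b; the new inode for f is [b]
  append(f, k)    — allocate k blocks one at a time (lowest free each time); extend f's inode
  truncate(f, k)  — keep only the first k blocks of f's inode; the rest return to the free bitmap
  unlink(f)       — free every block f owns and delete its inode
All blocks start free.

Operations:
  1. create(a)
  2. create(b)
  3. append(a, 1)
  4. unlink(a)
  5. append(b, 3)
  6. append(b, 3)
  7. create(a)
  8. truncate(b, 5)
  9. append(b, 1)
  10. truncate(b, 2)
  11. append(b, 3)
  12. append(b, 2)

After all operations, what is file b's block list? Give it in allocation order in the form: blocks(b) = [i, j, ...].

blocks(b) = [1, 0, 2, 3, 4, 5, 6]

create(a): bitmap=F....... | a=[0]
create(b): bitmap=FF...... | a=[0] b=[1]
append(a, 1): bitmap=FFF..... | a=[0, 2] b=[1]
unlink(a): bitmap=.F...... | b=[1]
append(b, 3): bitmap=FFFF.... | b=[1, 0, 2, 3]
append(b, 3): bitmap=FFFFFFF. | b=[1, 0, 2, 3, 4, 5, 6]
create(a): bitmap=FFFFFFFF | a=[7] b=[1, 0, 2, 3, 4, 5, 6]
truncate(b, 5): bitmap=FFFFF..F | a=[7] b=[1, 0, 2, 3, 4]
append(b, 1): bitmap=FFFFFF.F | a=[7] b=[1, 0, 2, 3, 4, 5]
truncate(b, 2): bitmap=FF.....F | a=[7] b=[1, 0]
append(b, 3): bitmap=FFFFF..F | a=[7] b=[1, 0, 2, 3, 4]
append(b, 2): bitmap=FFFFFFFF | a=[7] b=[1, 0, 2, 3, 4, 5, 6]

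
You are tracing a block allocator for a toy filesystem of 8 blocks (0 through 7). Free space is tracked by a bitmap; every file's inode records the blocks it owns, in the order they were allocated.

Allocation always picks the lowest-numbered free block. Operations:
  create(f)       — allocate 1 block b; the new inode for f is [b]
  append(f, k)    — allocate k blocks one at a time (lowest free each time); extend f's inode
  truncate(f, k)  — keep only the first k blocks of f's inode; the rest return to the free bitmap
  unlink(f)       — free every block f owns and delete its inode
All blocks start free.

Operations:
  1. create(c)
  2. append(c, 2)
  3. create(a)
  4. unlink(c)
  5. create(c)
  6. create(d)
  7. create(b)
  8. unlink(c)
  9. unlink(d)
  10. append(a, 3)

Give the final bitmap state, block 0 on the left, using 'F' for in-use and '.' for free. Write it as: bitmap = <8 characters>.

bitmap = FFFFF...

after create(c) → c:[0]  free=[F.......]
after append(c, 2) → c:[0, 1, 2]  free=[FFF.....]
after create(a) → a:[3], c:[0, 1, 2]  free=[FFFF....]
after unlink(c) → a:[3]  free=[...F....]
after create(c) → a:[3], c:[0]  free=[F..F....]
after create(d) → a:[3], c:[0], d:[1]  free=[FF.F....]
after create(b) → a:[3], b:[2], c:[0], d:[1]  free=[FFFF....]
after unlink(c) → a:[3], b:[2], d:[1]  free=[.FFF....]
after unlink(d) → a:[3], b:[2]  free=[..FF....]
after append(a, 3) → a:[3, 0, 1, 4], b:[2]  free=[FFFFF...]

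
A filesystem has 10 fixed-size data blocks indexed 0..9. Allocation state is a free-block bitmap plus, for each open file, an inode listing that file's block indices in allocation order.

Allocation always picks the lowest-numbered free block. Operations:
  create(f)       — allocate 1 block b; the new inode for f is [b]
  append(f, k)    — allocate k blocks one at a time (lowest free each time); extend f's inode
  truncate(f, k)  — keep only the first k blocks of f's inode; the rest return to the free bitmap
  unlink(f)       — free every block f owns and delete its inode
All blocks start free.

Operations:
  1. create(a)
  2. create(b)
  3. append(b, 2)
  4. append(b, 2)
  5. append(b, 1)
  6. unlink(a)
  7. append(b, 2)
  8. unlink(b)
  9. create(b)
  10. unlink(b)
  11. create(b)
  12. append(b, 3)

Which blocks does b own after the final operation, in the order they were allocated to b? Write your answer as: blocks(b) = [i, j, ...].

blocks(b) = [0, 1, 2, 3]

create(a): bitmap=F......... | a=[0]
create(b): bitmap=FF........ | a=[0] b=[1]
append(b, 2): bitmap=FFFF...... | a=[0] b=[1, 2, 3]
append(b, 2): bitmap=FFFFFF.... | a=[0] b=[1, 2, 3, 4, 5]
append(b, 1): bitmap=FFFFFFF... | a=[0] b=[1, 2, 3, 4, 5, 6]
unlink(a): bitmap=.FFFFFF... | b=[1, 2, 3, 4, 5, 6]
append(b, 2): bitmap=FFFFFFFF.. | b=[1, 2, 3, 4, 5, 6, 0, 7]
unlink(b): bitmap=.......... | 
create(b): bitmap=F......... | b=[0]
unlink(b): bitmap=.......... | 
create(b): bitmap=F......... | b=[0]
append(b, 3): bitmap=FFFF...... | b=[0, 1, 2, 3]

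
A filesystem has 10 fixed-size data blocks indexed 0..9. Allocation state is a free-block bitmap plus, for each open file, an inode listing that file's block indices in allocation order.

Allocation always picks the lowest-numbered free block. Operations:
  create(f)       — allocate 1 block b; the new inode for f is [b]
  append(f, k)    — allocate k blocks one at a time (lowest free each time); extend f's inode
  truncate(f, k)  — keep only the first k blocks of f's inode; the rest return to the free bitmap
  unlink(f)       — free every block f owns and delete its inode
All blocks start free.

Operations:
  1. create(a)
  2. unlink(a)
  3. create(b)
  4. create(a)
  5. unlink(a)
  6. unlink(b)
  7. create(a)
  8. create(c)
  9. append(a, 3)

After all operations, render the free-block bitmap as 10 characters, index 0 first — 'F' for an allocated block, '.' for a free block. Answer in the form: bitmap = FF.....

bitmap = FFFFF.....

  1. create(a)  ⇒  F.........  {a→[0]}
  2. unlink(a)  ⇒  ..........  {}
  3. create(b)  ⇒  F.........  {b→[0]}
  4. create(a)  ⇒  FF........  {a→[1]; b→[0]}
  5. unlink(a)  ⇒  F.........  {b→[0]}
  6. unlink(b)  ⇒  ..........  {}
  7. create(a)  ⇒  F.........  {a→[0]}
  8. create(c)  ⇒  FF........  {a→[0]; c→[1]}
  9. append(a, 3)  ⇒  FFFFF.....  {a→[0, 2, 3, 4]; c→[1]}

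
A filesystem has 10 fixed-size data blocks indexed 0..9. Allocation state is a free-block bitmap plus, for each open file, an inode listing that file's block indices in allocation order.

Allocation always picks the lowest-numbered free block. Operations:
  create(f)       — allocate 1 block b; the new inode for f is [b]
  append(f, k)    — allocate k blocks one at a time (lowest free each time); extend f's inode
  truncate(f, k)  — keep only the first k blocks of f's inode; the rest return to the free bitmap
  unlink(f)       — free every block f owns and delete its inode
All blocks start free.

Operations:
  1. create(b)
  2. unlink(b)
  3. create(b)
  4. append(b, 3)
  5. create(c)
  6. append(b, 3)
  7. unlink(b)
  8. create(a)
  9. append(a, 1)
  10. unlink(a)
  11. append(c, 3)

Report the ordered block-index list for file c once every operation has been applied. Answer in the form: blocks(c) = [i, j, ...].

blocks(c) = [4, 0, 1, 2]

[1] create(b) — b=0 (map F.........)
[2] unlink(b) —  (map ..........)
[3] create(b) — b=0 (map F.........)
[4] append(b, 3) — b=0,1,2,3 (map FFFF......)
[5] create(c) — b=0,1,2,3 c=4 (map FFFFF.....)
[6] append(b, 3) — b=0,1,2,3,5,6,7 c=4 (map FFFFFFFF..)
[7] unlink(b) — c=4 (map ....F.....)
[8] create(a) — a=0 c=4 (map F...F.....)
[9] append(a, 1) — a=0,1 c=4 (map FF..F.....)
[10] unlink(a) — c=4 (map ....F.....)
[11] append(c, 3) — c=4,0,1,2 (map FFF.F.....)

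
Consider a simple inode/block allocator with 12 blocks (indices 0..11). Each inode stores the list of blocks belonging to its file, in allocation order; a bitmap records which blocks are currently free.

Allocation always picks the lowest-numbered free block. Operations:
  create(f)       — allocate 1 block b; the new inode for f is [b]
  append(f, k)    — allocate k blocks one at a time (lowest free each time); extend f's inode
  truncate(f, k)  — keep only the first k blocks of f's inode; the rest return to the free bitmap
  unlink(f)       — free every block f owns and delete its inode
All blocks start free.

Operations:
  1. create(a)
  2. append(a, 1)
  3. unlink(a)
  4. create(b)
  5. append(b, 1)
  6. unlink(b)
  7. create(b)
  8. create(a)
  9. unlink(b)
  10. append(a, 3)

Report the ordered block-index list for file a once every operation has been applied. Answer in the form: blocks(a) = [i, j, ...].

blocks(a) = [1, 0, 2, 3]

[1] create(a) — a=0 (map F...........)
[2] append(a, 1) — a=0,1 (map FF..........)
[3] unlink(a) —  (map ............)
[4] create(b) — b=0 (map F...........)
[5] append(b, 1) — b=0,1 (map FF..........)
[6] unlink(b) —  (map ............)
[7] create(b) — b=0 (map F...........)
[8] create(a) — a=1 b=0 (map FF..........)
[9] unlink(b) — a=1 (map .F..........)
[10] append(a, 3) — a=1,0,2,3 (map FFFF........)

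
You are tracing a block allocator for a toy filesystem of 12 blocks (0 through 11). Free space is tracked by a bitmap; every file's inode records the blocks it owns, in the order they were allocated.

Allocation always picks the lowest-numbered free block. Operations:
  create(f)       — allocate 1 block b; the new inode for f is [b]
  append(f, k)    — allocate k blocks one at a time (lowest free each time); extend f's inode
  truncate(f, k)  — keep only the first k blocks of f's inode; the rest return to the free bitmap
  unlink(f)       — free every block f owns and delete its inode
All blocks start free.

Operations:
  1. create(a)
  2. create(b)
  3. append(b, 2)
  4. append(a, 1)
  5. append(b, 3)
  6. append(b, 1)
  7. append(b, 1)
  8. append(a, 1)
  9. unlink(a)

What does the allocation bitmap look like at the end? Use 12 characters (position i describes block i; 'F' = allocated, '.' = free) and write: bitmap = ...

after create(a) → a:[0]  free=[F...........]
after create(b) → a:[0], b:[1]  free=[FF..........]
after append(b, 2) → a:[0], b:[1, 2, 3]  free=[FFFF........]
after append(a, 1) → a:[0, 4], b:[1, 2, 3]  free=[FFFFF.......]
after append(b, 3) → a:[0, 4], b:[1, 2, 3, 5, 6, 7]  free=[FFFFFFFF....]
after append(b, 1) → a:[0, 4], b:[1, 2, 3, 5, 6, 7, 8]  free=[FFFFFFFFF...]
after append(b, 1) → a:[0, 4], b:[1, 2, 3, 5, 6, 7, 8, 9]  free=[FFFFFFFFFF..]
after append(a, 1) → a:[0, 4, 10], b:[1, 2, 3, 5, 6, 7, 8, 9]  free=[FFFFFFFFFFF.]
after unlink(a) → b:[1, 2, 3, 5, 6, 7, 8, 9]  free=[.FFF.FFFFF..]

bitmap = .FFF.FFFFF..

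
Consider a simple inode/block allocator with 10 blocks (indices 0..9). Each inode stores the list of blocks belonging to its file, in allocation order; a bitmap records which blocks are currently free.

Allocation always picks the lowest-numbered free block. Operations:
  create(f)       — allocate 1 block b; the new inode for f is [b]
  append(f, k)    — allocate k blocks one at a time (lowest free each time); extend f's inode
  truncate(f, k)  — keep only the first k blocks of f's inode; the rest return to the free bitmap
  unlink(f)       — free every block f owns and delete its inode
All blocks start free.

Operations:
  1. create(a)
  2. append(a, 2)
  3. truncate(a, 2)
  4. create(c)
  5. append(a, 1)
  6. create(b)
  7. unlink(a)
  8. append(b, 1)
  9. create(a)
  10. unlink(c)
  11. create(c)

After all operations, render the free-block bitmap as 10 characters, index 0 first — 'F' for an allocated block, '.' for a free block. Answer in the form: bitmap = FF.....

create(a): bitmap=F......... | a=[0]
append(a, 2): bitmap=FFF....... | a=[0, 1, 2]
truncate(a, 2): bitmap=FF........ | a=[0, 1]
create(c): bitmap=FFF....... | a=[0, 1] c=[2]
append(a, 1): bitmap=FFFF...... | a=[0, 1, 3] c=[2]
create(b): bitmap=FFFFF..... | a=[0, 1, 3] b=[4] c=[2]
unlink(a): bitmap=..F.F..... | b=[4] c=[2]
append(b, 1): bitmap=F.F.F..... | b=[4, 0] c=[2]
create(a): bitmap=FFF.F..... | a=[1] b=[4, 0] c=[2]
unlink(c): bitmap=FF..F..... | a=[1] b=[4, 0]
create(c): bitmap=FFF.F..... | a=[1] b=[4, 0] c=[2]

bitmap = FFF.F.....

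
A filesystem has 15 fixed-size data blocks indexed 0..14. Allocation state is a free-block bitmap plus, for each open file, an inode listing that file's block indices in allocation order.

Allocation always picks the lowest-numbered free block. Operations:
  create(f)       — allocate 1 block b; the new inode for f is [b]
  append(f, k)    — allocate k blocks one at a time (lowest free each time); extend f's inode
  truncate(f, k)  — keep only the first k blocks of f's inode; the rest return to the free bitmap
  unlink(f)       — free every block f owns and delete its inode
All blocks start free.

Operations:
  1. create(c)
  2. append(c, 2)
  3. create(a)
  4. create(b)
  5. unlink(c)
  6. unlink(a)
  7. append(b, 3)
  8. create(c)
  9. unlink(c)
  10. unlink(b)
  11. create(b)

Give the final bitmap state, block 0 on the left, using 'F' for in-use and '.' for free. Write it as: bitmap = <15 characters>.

after create(c) → c:[0]  free=[F..............]
after append(c, 2) → c:[0, 1, 2]  free=[FFF............]
after create(a) → a:[3], c:[0, 1, 2]  free=[FFFF...........]
after create(b) → a:[3], b:[4], c:[0, 1, 2]  free=[FFFFF..........]
after unlink(c) → a:[3], b:[4]  free=[...FF..........]
after unlink(a) → b:[4]  free=[....F..........]
after append(b, 3) → b:[4, 0, 1, 2]  free=[FFF.F..........]
after create(c) → b:[4, 0, 1, 2], c:[3]  free=[FFFFF..........]
after unlink(c) → b:[4, 0, 1, 2]  free=[FFF.F..........]
after unlink(b) →   free=[...............]
after create(b) → b:[0]  free=[F..............]

bitmap = F..............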